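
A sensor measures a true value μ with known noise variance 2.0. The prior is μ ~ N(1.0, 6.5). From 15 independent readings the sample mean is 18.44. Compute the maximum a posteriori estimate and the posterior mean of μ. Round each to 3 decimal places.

Posterior for μ is Normal. Precision-weighted mean: (1/6.5·1.0 + 15/2.0·18.44) / (1/6.5 + 15/2.0) = 18.089.
A Normal posterior is symmetric, so mode = mean.

MAP = 18.089, posterior mean = 18.089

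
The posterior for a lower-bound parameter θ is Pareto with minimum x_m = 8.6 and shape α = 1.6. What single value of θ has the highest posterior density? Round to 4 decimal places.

8.6000

The Pareto density is strictly decreasing on [x_m, ∞), so the mode is x_m = 8.6000.
Mean = α·x_m/(α−1) = 1.6·8.6/0.6 = 22.9333.
This is the posterior mode — the MAP estimate.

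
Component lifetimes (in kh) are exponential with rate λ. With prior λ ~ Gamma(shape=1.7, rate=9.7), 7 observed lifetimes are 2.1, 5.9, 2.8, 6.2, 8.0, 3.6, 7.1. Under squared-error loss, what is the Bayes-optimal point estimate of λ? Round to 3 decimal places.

0.192

Σ times = 35.7. Posterior: Gamma(shape = 1.7+7 = 8.7, rate = 9.7+35.7 = 45.4).
Mode = (α−1)/β = 7.7/45.4 = 0.170.
Mean = α/β = 8.7/45.4 = 0.192.
Squared-error loss ⇒ the optimal estimator is the posterior mean.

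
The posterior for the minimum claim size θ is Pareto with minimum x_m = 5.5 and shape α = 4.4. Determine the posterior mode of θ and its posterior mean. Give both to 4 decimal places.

posterior mode = 5.5000, posterior mean = 7.1176

The Pareto density is strictly decreasing on [x_m, ∞), so the mode is x_m = 5.5000.
Mean = α·x_m/(α−1) = 4.4·5.5/3.4 = 7.1176.
The posterior is right-skewed, so the mean exceeds the mode.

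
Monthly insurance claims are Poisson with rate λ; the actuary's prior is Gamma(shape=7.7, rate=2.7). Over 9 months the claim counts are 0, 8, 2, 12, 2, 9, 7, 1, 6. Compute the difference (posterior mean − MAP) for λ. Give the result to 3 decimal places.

Σ counts = 47. Posterior: Gamma(shape = 7.7+47 = 54.7, rate = 2.7+9 = 11.7).
Mode = (α−1)/β = 53.7/11.7 = 4.590.
Mean = α/β = 54.7/11.7 = 4.675.
Difference = 4.675 − 4.590 = 0.085.
The mean is pulled above the mode by the posterior's right skew.

0.085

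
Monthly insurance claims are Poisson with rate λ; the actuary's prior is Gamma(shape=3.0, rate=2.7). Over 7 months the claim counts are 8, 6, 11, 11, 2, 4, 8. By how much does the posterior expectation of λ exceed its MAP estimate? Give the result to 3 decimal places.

0.103

Σ counts = 50. Posterior: Gamma(shape = 3.0+50 = 53.0, rate = 2.7+7 = 9.7).
Mode = (α−1)/β = 52.0/9.7 = 5.361.
Mean = α/β = 53.0/9.7 = 5.464.
Difference = 5.464 − 5.361 = 0.103.
Mean > mode: the posterior has a right tail.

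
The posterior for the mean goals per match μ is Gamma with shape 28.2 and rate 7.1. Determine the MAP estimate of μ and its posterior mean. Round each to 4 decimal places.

Mode = (α−1)/β = 27.2/7.1 = 3.8310.
Mean = α/β = 28.2/7.1 = 3.9718.
Mean > mode: the posterior has a right tail.

MAP = 3.8310; posterior mean = 3.9718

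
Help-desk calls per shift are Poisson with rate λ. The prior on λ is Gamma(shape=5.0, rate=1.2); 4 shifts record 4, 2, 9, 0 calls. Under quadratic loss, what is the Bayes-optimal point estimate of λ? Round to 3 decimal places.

Σ counts = 15. Posterior: Gamma(shape = 5.0+15 = 20.0, rate = 1.2+4 = 5.2).
Mode = (α−1)/β = 19.0/5.2 = 3.654.
Mean = α/β = 20.0/5.2 = 3.846.
Quadratic loss ⇒ the optimal estimator is the posterior mean.

3.846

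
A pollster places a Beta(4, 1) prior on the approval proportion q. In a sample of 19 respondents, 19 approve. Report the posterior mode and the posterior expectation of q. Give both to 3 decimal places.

Posterior: Beta(4+19, 1+0) = Beta(23, 1).
Since β = 1 ≤ 1 and α > 1, the Beta density is monotone increasing on [0,1]; the mode is at 1.
Mean = 23/(23+1) = 0.958.

MAP: 1.000. Posterior mean: 0.958.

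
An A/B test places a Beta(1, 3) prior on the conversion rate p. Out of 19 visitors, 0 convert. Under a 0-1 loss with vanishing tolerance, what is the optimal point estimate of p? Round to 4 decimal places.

0.0000

Posterior: Beta(1+0, 3+19) = Beta(1, 22).
Since α = 1 ≤ 1 and β > 1, the Beta density is monotone decreasing on [0,1]; the mode is at 0.
Mean = 1/(1+22) = 0.0435.
This is the posterior mode — the MAP estimate.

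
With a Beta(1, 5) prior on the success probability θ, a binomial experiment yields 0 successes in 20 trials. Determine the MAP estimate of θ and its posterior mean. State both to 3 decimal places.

Posterior: Beta(1+0, 5+20) = Beta(1, 25).
Since α = 1 ≤ 1 and β > 1, the Beta density is monotone decreasing on [0,1]; the mode is at 0.
Mean = 1/(1+25) = 0.038.

θ_MAP = 0.000, E[θ|data] = 0.038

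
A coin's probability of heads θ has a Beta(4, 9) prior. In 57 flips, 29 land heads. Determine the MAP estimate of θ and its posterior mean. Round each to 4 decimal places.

MAP = 0.4706, posterior mean = 0.4714

Posterior: Beta(4+29, 9+28) = Beta(33, 37).
Mode = (33−1)/(33+37−2) = 32/68 = 0.4706.
Mean = 33/(33+37) = 33/70 = 0.4714.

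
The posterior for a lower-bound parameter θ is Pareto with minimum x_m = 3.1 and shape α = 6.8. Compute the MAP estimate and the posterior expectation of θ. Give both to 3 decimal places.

MAP: 3.100. Posterior mean: 3.634.

The Pareto density is strictly decreasing on [x_m, ∞), so the mode is x_m = 3.100.
Mean = α·x_m/(α−1) = 6.8·3.1/5.8 = 3.634.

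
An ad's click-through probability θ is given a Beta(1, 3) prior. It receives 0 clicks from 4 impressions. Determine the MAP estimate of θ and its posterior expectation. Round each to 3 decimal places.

Posterior: Beta(1+0, 3+4) = Beta(1, 7).
Since α = 1 ≤ 1 and β > 1, the Beta density is monotone decreasing on [0,1]; the mode is at 0.
Mean = 1/(1+7) = 0.125.

MAP: 0.000. Posterior mean: 0.125.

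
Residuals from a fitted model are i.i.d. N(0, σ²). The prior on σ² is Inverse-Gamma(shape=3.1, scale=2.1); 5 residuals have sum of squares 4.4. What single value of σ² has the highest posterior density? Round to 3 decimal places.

Posterior: Inverse-Gamma(shape = 3.1+5/2 = 5.6, scale = 2.1+4.4/2 = 4.3).
Mode = β/(α+1) = 4.3/6.6 = 0.652.
Mean = β/(α−1) = 4.3/4.6 = 0.935.
This is the posterior mode — the MAP estimate.

0.652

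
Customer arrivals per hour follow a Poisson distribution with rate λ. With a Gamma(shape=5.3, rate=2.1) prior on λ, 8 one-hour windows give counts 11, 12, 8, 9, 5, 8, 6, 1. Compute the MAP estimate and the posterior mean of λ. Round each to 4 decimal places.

Σ counts = 60. Posterior: Gamma(shape = 5.3+60 = 65.3, rate = 2.1+8 = 10.1).
Mode = (α−1)/β = 64.3/10.1 = 6.3663.
Mean = α/β = 65.3/10.1 = 6.4653.
The mean is pulled above the mode by the posterior's right skew.

MAP: 6.3663. Posterior mean: 6.4653.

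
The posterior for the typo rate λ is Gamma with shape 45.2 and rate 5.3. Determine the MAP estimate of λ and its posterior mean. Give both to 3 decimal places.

MAP estimate = 8.340, posterior mean = 8.528

Mode = (α−1)/β = 44.2/5.3 = 8.340.
Mean = α/β = 45.2/5.3 = 8.528.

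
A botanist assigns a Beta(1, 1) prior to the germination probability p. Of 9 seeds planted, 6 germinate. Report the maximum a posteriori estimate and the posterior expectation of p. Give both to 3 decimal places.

Posterior: Beta(1+6, 1+3) = Beta(7, 4).
Mode = (7−1)/(7+4−2) = 6/9 = 0.667.
Mean = 7/(7+4) = 7/11 = 0.636.

p_MAP = 0.667, E[p|data] = 0.636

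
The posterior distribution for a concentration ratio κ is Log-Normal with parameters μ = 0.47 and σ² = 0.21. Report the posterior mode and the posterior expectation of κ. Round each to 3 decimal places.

Mode = exp(μ − σ²) = exp(0.26) = 1.297.
Mean = exp(μ + σ²/2) = exp(0.575) = 1.777.
Right-skewed posterior ⇒ mode < mean.

MAP = 1.297; posterior mean = 1.777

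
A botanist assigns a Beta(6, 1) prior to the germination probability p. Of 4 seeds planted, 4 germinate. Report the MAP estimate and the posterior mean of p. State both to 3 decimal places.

p_MAP = 1.000, E[p|data] = 0.909

Posterior: Beta(6+4, 1+0) = Beta(10, 1).
Since β = 1 ≤ 1 and α > 1, the Beta density is monotone increasing on [0,1]; the mode is at 1.
Mean = 10/(10+1) = 0.909.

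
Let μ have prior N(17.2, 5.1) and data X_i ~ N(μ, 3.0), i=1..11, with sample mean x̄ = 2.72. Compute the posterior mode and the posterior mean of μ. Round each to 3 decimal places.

Posterior for μ is Normal. Precision-weighted mean: (1/5.1·17.2 + 11/3.0·2.72) / (1/5.1 + 11/3.0) = 3.455.
A Normal posterior is symmetric, so mode = mean.

MAP = 3.455, posterior mean = 3.455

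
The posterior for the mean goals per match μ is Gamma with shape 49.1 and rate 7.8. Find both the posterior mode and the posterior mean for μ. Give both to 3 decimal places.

MAP = 6.167; posterior mean = 6.295

Mode = (α−1)/β = 48.1/7.8 = 6.167.
Mean = α/β = 49.1/7.8 = 6.295.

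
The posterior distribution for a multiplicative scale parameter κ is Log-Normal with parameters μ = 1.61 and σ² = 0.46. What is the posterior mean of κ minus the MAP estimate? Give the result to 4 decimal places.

Mode = exp(μ − σ²) = exp(1.15) = 3.1582.
Mean = exp(μ + σ²/2) = exp(1.840) = 6.2965.
Difference = 6.2965 − 3.1582 = 3.1383.
Right-skewed posterior ⇒ mode < mean.

3.1383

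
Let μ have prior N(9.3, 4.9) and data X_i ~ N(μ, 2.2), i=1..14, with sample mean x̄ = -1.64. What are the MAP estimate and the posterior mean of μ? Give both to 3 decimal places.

MAP = -1.300, posterior mean = -1.300

Posterior for μ is Normal. Precision-weighted mean: (1/4.9·9.3 + 14/2.2·-1.64) / (1/4.9 + 14/2.2) = -1.300.
A Normal posterior is symmetric, so mode = mean.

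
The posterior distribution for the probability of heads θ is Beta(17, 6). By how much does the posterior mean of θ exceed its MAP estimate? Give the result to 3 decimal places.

Mode = (17−1)/(17+6−2) = 16/21 = 0.762.
Mean = 17/(17+6) = 17/23 = 0.739.
Difference = 0.739 − 0.762 = -0.023.
The posterior is left-skewed, so the mode exceeds the mean.

-0.023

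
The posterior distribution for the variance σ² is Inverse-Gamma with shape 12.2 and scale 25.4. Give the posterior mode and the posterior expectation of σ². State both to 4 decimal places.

Mode = β/(α+1) = 25.4/13.2 = 1.9242.
Mean = β/(α−1) = 25.4/11.2 = 2.2679.
Right-skewed posterior ⇒ mode < mean.

MAP: 1.9242. Posterior mean: 2.2679.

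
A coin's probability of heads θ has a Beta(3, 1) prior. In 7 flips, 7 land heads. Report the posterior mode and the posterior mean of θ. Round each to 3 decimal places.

posterior mode = 1.000, posterior mean = 0.909

Posterior: Beta(3+7, 1+0) = Beta(10, 1).
Since β = 1 ≤ 1 and α > 1, the Beta density is monotone increasing on [0,1]; the mode is at 1.
Mean = 10/(10+1) = 0.909.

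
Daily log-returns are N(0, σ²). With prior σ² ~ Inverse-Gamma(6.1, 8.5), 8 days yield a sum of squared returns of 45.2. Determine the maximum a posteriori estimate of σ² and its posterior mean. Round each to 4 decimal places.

σ²_MAP = 2.8018, E[σ²|data] = 3.4176

Posterior: Inverse-Gamma(shape = 6.1+8/2 = 10.1, scale = 8.5+45.2/2 = 31.1).
Mode = β/(α+1) = 31.1/11.1 = 2.8018.
Mean = β/(α−1) = 31.1/9.1 = 3.4176.
The posterior is right-skewed, so the mean exceeds the mode.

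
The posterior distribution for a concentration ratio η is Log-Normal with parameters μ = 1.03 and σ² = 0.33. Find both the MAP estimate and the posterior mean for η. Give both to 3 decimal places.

Mode = exp(μ − σ²) = exp(0.70) = 2.014.
Mean = exp(μ + σ²/2) = exp(1.195) = 3.304.
The mean is pulled above the mode by the posterior's right skew.

MAP = 2.014; posterior mean = 3.304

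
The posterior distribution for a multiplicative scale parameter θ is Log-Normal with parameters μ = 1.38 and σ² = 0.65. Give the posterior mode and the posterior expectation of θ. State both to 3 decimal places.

Mode = exp(μ − σ²) = exp(0.73) = 2.075.
Mean = exp(μ + σ²/2) = exp(1.705) = 5.501.
The mean is pulled above the mode by the posterior's right skew.

posterior mode = 2.075, posterior expectation = 5.501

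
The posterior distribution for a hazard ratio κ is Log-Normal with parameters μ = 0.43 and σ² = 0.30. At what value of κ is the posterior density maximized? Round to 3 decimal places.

Mode = exp(μ − σ²) = exp(0.13) = 1.139.
Mean = exp(μ + σ²/2) = exp(0.580) = 1.786.
This is the posterior mode — the MAP estimate.

1.139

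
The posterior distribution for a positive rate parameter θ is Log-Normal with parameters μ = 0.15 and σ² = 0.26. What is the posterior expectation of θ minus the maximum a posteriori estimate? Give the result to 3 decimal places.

0.427

Mode = exp(μ − σ²) = exp(-0.11) = 0.896.
Mean = exp(μ + σ²/2) = exp(0.280) = 1.323.
Difference = 1.323 − 0.896 = 0.427.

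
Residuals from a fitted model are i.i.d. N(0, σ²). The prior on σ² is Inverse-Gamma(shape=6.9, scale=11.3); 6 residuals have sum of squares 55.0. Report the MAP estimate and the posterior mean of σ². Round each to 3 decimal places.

Posterior: Inverse-Gamma(shape = 6.9+6/2 = 9.9, scale = 11.3+55.0/2 = 38.8).
Mode = β/(α+1) = 38.8/10.9 = 3.560.
Mean = β/(α−1) = 38.8/8.9 = 4.360.

MAP = 3.560, posterior mean = 4.360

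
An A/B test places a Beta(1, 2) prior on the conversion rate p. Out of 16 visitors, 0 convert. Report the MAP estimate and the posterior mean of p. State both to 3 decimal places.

Posterior: Beta(1+0, 2+16) = Beta(1, 18).
Since α = 1 ≤ 1 and β > 1, the Beta density is monotone decreasing on [0,1]; the mode is at 0.
Mean = 1/(1+18) = 0.053.

MAP: 0.000. Posterior mean: 0.053.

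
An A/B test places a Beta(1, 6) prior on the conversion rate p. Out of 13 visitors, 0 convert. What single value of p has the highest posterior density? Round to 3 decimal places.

Posterior: Beta(1+0, 6+13) = Beta(1, 19).
Since α = 1 ≤ 1 and β > 1, the Beta density is monotone decreasing on [0,1]; the mode is at 0.
Mean = 1/(1+19) = 0.050.
This is the posterior mode — the MAP estimate.

0.000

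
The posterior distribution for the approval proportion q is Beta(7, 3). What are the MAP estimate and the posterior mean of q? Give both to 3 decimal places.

Mode = (7−1)/(7+3−2) = 6/8 = 0.750.
Mean = 7/(7+3) = 7/10 = 0.700.

MAP: 0.750. Posterior mean: 0.700.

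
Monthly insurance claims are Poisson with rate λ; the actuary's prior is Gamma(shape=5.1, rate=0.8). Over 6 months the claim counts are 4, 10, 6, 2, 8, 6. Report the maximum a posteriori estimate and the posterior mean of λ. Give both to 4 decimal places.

MAP = 5.8971, posterior mean = 6.0441

Σ counts = 36. Posterior: Gamma(shape = 5.1+36 = 41.1, rate = 0.8+6 = 6.8).
Mode = (α−1)/β = 40.1/6.8 = 5.8971.
Mean = α/β = 41.1/6.8 = 6.0441.
Mean > mode: the posterior has a right tail.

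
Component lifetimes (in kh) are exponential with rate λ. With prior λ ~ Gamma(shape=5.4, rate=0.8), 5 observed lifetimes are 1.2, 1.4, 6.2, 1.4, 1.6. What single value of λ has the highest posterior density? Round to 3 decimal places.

0.746

Σ times = 11.8. Posterior: Gamma(shape = 5.4+5 = 10.4, rate = 0.8+11.8 = 12.6).
Mode = (α−1)/β = 9.4/12.6 = 0.746.
Mean = α/β = 10.4/12.6 = 0.825.
This is the posterior mode — the MAP estimate.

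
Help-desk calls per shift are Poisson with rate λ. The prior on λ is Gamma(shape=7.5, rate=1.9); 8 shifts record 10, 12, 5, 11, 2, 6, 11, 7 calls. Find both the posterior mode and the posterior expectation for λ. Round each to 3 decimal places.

Σ counts = 64. Posterior: Gamma(shape = 7.5+64 = 71.5, rate = 1.9+8 = 9.9).
Mode = (α−1)/β = 70.5/9.9 = 7.121.
Mean = α/β = 71.5/9.9 = 7.222.

λ_MAP = 7.121, E[λ|data] = 7.222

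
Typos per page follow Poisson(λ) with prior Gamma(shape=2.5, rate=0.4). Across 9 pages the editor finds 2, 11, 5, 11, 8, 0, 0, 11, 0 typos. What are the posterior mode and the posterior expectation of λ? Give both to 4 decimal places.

Σ counts = 48. Posterior: Gamma(shape = 2.5+48 = 50.5, rate = 0.4+9 = 9.4).
Mode = (α−1)/β = 49.5/9.4 = 5.2660.
Mean = α/β = 50.5/9.4 = 5.3723.

posterior mode = 5.2660, posterior expectation = 5.3723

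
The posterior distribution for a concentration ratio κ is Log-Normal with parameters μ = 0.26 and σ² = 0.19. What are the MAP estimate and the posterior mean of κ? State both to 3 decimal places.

κ_MAP = 1.073, E[κ|data] = 1.426

Mode = exp(μ − σ²) = exp(0.07) = 1.073.
Mean = exp(μ + σ²/2) = exp(0.355) = 1.426.
The mean is pulled above the mode by the posterior's right skew.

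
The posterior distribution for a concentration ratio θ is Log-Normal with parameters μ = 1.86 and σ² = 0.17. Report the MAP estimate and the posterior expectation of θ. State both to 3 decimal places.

MAP estimate = 5.419, posterior expectation = 6.994

Mode = exp(μ − σ²) = exp(1.69) = 5.419.
Mean = exp(μ + σ²/2) = exp(1.945) = 6.994.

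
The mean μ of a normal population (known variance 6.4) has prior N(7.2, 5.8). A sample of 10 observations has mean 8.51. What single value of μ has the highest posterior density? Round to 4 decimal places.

8.3798

Posterior for μ is Normal. Precision-weighted mean: (1/5.8·7.2 + 10/6.4·8.51) / (1/5.8 + 10/6.4) = 8.3798.
A Normal posterior is symmetric, so mode = mean.
This is the posterior mode — the MAP estimate.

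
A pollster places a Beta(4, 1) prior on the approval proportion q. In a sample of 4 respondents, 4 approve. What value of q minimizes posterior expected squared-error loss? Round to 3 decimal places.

Posterior: Beta(4+4, 1+0) = Beta(8, 1).
Since β = 1 ≤ 1 and α > 1, the Beta density is monotone increasing on [0,1]; the mode is at 1.
Mean = 8/(8+1) = 0.889.
Squared-error loss ⇒ the optimal estimator is the posterior mean.

0.889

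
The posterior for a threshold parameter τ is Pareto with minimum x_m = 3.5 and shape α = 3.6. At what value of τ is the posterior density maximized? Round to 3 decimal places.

The Pareto density is strictly decreasing on [x_m, ∞), so the mode is x_m = 3.500.
Mean = α·x_m/(α−1) = 3.6·3.5/2.6 = 4.846.
This is the posterior mode — the MAP estimate.

3.500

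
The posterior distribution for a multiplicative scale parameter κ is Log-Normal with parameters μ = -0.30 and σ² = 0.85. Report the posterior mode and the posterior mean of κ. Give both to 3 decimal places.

posterior mode = 0.317, posterior mean = 1.133

Mode = exp(μ − σ²) = exp(-1.15) = 0.317.
Mean = exp(μ + σ²/2) = exp(0.125) = 1.133.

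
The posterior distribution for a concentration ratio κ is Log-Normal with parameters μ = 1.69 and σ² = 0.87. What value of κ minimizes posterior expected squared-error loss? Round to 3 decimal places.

Mode = exp(μ − σ²) = exp(0.82) = 2.270.
Mean = exp(μ + σ²/2) = exp(2.125) = 8.373.
Squared-error loss ⇒ the optimal estimator is the posterior mean.

8.373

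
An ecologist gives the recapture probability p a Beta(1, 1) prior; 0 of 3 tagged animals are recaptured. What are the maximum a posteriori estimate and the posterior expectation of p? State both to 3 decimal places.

MAP = 0.000, posterior mean = 0.200

Posterior: Beta(1+0, 1+3) = Beta(1, 4).
Since α = 1 ≤ 1 and β > 1, the Beta density is monotone decreasing on [0,1]; the mode is at 0.
Mean = 1/(1+4) = 0.200.
The posterior is right-skewed, so the mean exceeds the mode.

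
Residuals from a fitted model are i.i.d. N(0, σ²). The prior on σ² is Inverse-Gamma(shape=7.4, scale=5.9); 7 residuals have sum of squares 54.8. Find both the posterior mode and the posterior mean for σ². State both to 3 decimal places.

Posterior: Inverse-Gamma(shape = 7.4+7/2 = 10.9, scale = 5.9+54.8/2 = 33.3).
Mode = β/(α+1) = 33.3/11.9 = 2.798.
Mean = β/(α−1) = 33.3/9.9 = 3.364.

posterior mode = 2.798, posterior mean = 3.364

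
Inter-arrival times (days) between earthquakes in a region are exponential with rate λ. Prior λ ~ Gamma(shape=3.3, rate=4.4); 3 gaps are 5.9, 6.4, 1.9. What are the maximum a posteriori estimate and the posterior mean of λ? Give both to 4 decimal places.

Σ times = 14.2. Posterior: Gamma(shape = 3.3+3 = 6.3, rate = 4.4+14.2 = 18.6).
Mode = (α−1)/β = 5.3/18.6 = 0.2849.
Mean = α/β = 6.3/18.6 = 0.3387.
Right-skewed posterior ⇒ mode < mean.

MAP = 0.2849; posterior mean = 0.3387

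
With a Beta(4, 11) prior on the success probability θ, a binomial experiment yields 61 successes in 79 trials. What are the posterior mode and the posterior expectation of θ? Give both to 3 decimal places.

Posterior: Beta(4+61, 11+18) = Beta(65, 29).
Mode = (65−1)/(65+29−2) = 64/92 = 0.696.
Mean = 65/(65+29) = 65/94 = 0.691.

MAP = 0.696, posterior mean = 0.691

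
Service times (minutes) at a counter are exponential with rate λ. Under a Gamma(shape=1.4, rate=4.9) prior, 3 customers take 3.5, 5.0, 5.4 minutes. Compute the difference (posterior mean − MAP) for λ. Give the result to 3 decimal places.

Σ times = 13.9. Posterior: Gamma(shape = 1.4+3 = 4.4, rate = 4.9+13.9 = 18.8).
Mode = (α−1)/β = 3.4/18.8 = 0.181.
Mean = α/β = 4.4/18.8 = 0.234.
Difference = 0.234 − 0.181 = 0.053.

0.053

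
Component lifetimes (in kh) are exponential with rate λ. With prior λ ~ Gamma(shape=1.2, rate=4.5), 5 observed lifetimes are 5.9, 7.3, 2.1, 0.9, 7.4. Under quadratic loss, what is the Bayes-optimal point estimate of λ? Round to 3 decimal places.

0.221

Σ times = 23.6. Posterior: Gamma(shape = 1.2+5 = 6.2, rate = 4.5+23.6 = 28.1).
Mode = (α−1)/β = 5.2/28.1 = 0.185.
Mean = α/β = 6.2/28.1 = 0.221.
Quadratic loss ⇒ the optimal estimator is the posterior mean.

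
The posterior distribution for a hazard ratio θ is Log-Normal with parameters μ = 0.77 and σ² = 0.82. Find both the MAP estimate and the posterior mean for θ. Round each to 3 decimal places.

MAP: 0.951. Posterior mean: 3.254.

Mode = exp(μ − σ²) = exp(-0.05) = 0.951.
Mean = exp(μ + σ²/2) = exp(1.180) = 3.254.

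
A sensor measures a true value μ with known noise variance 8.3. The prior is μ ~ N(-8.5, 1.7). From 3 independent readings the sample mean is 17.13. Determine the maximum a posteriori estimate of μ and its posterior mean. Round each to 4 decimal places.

Posterior for μ is Normal. Precision-weighted mean: (1/1.7·-8.5 + 3/8.3·17.13) / (1/1.7 + 3/8.3) = 1.2547.
A Normal posterior is symmetric, so mode = mean.

MAP = 1.2547; posterior mean = 1.2547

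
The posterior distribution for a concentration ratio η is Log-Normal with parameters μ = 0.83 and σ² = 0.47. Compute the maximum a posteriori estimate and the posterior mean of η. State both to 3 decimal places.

Mode = exp(μ − σ²) = exp(0.36) = 1.433.
Mean = exp(μ + σ²/2) = exp(1.065) = 2.901.

MAP = 1.433, posterior mean = 2.901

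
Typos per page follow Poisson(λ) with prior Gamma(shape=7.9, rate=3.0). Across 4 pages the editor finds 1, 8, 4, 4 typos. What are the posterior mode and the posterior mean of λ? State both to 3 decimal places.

Σ counts = 17. Posterior: Gamma(shape = 7.9+17 = 24.9, rate = 3.0+4 = 7.0).
Mode = (α−1)/β = 23.9/7.0 = 3.414.
Mean = α/β = 24.9/7.0 = 3.557.
Mean > mode: the posterior has a right tail.

MAP = 3.414, posterior mean = 3.557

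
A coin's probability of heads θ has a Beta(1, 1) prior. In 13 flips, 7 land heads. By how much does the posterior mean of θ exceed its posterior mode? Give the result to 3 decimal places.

Posterior: Beta(1+7, 1+6) = Beta(8, 7).
Mode = (8−1)/(8+7−2) = 7/13 = 0.538.
With a flat prior the MAP equals the MLE, 7/13.
Mean = 8/(8+7) = 8/15 = 0.533.
Difference = 0.533 − 0.538 = -0.005.

-0.005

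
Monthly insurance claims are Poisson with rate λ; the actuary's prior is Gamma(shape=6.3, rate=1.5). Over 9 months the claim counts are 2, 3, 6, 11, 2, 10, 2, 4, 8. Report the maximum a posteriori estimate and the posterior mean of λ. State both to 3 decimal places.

maximum a posteriori estimate = 5.076, posterior mean = 5.171

Σ counts = 48. Posterior: Gamma(shape = 6.3+48 = 54.3, rate = 1.5+9 = 10.5).
Mode = (α−1)/β = 53.3/10.5 = 5.076.
Mean = α/β = 54.3/10.5 = 5.171.
Mean > mode: the posterior has a right tail.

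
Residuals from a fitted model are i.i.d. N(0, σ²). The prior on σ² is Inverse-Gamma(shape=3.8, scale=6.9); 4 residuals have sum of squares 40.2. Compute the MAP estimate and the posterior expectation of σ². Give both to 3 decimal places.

MAP = 3.971; posterior mean = 5.625

Posterior: Inverse-Gamma(shape = 3.8+4/2 = 5.8, scale = 6.9+40.2/2 = 27.0).
Mode = β/(α+1) = 27.0/6.8 = 3.971.
Mean = β/(α−1) = 27.0/4.8 = 5.625.
Right-skewed posterior ⇒ mode < mean.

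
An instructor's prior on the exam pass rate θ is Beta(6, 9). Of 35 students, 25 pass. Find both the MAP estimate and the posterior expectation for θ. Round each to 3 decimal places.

Posterior: Beta(6+25, 9+10) = Beta(31, 19).
Mode = (31−1)/(31+19−2) = 30/48 = 0.625.
Mean = 31/(31+19) = 31/50 = 0.620.

θ_MAP = 0.625, E[θ|data] = 0.620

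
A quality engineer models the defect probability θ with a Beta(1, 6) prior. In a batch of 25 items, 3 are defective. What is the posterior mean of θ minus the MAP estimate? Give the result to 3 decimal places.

0.025

Posterior: Beta(1+3, 6+22) = Beta(4, 28).
Mode = (4−1)/(4+28−2) = 3/30 = 0.100.
Mean = 4/(4+28) = 4/32 = 0.125.
Difference = 0.125 − 0.100 = 0.025.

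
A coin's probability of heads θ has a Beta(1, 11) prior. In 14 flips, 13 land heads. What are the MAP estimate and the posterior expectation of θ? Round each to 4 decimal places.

MAP = 0.5417, posterior mean = 0.5385

Posterior: Beta(1+13, 11+1) = Beta(14, 12).
Mode = (14−1)/(14+12−2) = 13/24 = 0.5417.
Mean = 14/(14+12) = 14/26 = 0.5385.
The mean is pulled below the mode by the posterior's left skew.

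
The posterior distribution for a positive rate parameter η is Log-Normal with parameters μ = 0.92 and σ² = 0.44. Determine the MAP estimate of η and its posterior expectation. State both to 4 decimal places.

MAP = 1.6161; posterior mean = 3.1268

Mode = exp(μ − σ²) = exp(0.48) = 1.6161.
Mean = exp(μ + σ²/2) = exp(1.140) = 3.1268.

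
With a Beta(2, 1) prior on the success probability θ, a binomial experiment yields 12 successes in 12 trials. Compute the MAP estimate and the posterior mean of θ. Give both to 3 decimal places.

Posterior: Beta(2+12, 1+0) = Beta(14, 1).
Since β = 1 ≤ 1 and α > 1, the Beta density is monotone increasing on [0,1]; the mode is at 1.
Mean = 14/(14+1) = 0.933.
The posterior is left-skewed, so the mode exceeds the mean.

MAP estimate = 1.000, posterior mean = 0.933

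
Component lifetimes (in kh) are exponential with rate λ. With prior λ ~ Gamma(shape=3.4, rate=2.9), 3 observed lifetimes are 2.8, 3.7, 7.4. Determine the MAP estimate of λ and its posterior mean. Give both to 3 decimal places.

Σ times = 13.9. Posterior: Gamma(shape = 3.4+3 = 6.4, rate = 2.9+13.9 = 16.8).
Mode = (α−1)/β = 5.4/16.8 = 0.321.
Mean = α/β = 6.4/16.8 = 0.381.
Mean > mode: the posterior has a right tail.

λ_MAP = 0.321, E[λ|data] = 0.381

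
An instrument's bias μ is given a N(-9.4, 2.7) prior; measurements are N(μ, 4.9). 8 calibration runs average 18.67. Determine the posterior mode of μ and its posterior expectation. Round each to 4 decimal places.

Posterior for μ is Normal. Precision-weighted mean: (1/2.7·-9.4 + 8/4.9·18.67) / (1/2.7 + 8/4.9) = 13.4797.
A Normal posterior is symmetric, so mode = mean.

posterior mode = 13.4797, posterior expectation = 13.4797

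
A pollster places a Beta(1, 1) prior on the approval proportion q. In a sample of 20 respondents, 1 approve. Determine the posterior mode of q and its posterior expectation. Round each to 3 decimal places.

Posterior: Beta(1+1, 1+19) = Beta(2, 20).
Mode = (2−1)/(2+20−2) = 1/20 = 0.050.
Mean = 2/(2+20) = 2/22 = 0.091.

MAP = 0.050, posterior mean = 0.091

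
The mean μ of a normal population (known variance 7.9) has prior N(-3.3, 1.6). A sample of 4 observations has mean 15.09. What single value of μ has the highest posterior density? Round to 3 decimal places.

Posterior for μ is Normal. Precision-weighted mean: (1/1.6·-3.3 + 4/7.9·15.09) / (1/1.6 + 4/7.9) = 4.930.
A Normal posterior is symmetric, so mode = mean.
This is the posterior mode — the MAP estimate.

4.930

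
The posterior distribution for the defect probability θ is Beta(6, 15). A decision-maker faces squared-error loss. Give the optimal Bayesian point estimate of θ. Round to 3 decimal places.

0.286

Mode = (6−1)/(6+15−2) = 5/19 = 0.263.
Mean = 6/(6+15) = 6/21 = 0.286.
Squared-error loss ⇒ the optimal estimator is the posterior mean.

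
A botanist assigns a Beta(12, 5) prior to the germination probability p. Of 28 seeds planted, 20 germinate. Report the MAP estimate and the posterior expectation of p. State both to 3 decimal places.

Posterior: Beta(12+20, 5+8) = Beta(32, 13).
Mode = (32−1)/(32+13−2) = 31/43 = 0.721.
Mean = 32/(32+13) = 32/45 = 0.711.

MAP estimate = 0.721, posterior expectation = 0.711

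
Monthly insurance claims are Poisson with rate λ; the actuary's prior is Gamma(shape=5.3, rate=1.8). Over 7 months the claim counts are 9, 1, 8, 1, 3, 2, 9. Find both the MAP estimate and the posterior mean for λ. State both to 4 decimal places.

Σ counts = 33. Posterior: Gamma(shape = 5.3+33 = 38.3, rate = 1.8+7 = 8.8).
Mode = (α−1)/β = 37.3/8.8 = 4.2386.
Mean = α/β = 38.3/8.8 = 4.3523.
Right-skewed posterior ⇒ mode < mean.

MAP: 4.2386. Posterior mean: 4.3523.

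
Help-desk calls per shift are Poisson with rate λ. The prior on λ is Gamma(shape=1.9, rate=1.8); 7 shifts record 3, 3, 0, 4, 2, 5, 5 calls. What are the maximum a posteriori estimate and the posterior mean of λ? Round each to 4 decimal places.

Σ counts = 22. Posterior: Gamma(shape = 1.9+22 = 23.9, rate = 1.8+7 = 8.8).
Mode = (α−1)/β = 22.9/8.8 = 2.6023.
Mean = α/β = 23.9/8.8 = 2.7159.
The mean is pulled above the mode by the posterior's right skew.

λ_MAP = 2.6023, E[λ|data] = 2.7159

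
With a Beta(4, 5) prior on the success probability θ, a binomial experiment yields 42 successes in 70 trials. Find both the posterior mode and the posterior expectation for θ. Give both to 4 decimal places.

MAP = 0.5844; posterior mean = 0.5823

Posterior: Beta(4+42, 5+28) = Beta(46, 33).
Mode = (46−1)/(46+33−2) = 45/77 = 0.5844.
Mean = 46/(46+33) = 46/79 = 0.5823.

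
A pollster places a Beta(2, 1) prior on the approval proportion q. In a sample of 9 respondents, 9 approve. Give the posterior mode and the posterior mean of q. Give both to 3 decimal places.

Posterior: Beta(2+9, 1+0) = Beta(11, 1).
Since β = 1 ≤ 1 and α > 1, the Beta density is monotone increasing on [0,1]; the mode is at 1.
Mean = 11/(11+1) = 0.917.
The posterior is left-skewed, so the mode exceeds the mean.

MAP: 1.000. Posterior mean: 0.917.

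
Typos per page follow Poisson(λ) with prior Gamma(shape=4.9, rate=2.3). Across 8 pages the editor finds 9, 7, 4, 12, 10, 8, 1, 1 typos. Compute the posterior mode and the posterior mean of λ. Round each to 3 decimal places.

Σ counts = 52. Posterior: Gamma(shape = 4.9+52 = 56.9, rate = 2.3+8 = 10.3).
Mode = (α−1)/β = 55.9/10.3 = 5.427.
Mean = α/β = 56.9/10.3 = 5.524.
The mean is pulled above the mode by the posterior's right skew.

posterior mode = 5.427, posterior mean = 5.524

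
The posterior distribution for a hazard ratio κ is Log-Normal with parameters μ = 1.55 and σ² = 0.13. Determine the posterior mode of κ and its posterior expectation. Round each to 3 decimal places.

Mode = exp(μ − σ²) = exp(1.42) = 4.137.
Mean = exp(μ + σ²/2) = exp(1.615) = 5.028.
Mean > mode: the posterior has a right tail.

MAP: 4.137. Posterior mean: 5.028.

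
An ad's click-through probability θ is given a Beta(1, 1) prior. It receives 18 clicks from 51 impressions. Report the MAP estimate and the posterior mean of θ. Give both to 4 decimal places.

Posterior: Beta(1+18, 1+33) = Beta(19, 34).
Mode = (19−1)/(19+34−2) = 18/51 = 0.3529.
With a flat prior the MAP equals the MLE, 18/51.
Mean = 19/(19+34) = 19/53 = 0.3585.

MAP: 0.3529. Posterior mean: 0.3585.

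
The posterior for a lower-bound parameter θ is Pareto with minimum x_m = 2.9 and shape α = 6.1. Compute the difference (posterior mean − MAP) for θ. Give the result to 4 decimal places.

The Pareto density is strictly decreasing on [x_m, ∞), so the mode is x_m = 2.9000.
Mean = α·x_m/(α−1) = 6.1·2.9/5.1 = 3.4686.
Difference = 3.4686 − 2.9000 = 0.5686.
The posterior is right-skewed, so the mean exceeds the mode.

0.5686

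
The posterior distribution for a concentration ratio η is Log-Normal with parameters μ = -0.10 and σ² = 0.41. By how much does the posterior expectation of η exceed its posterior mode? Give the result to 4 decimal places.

0.5102

Mode = exp(μ − σ²) = exp(-0.51) = 0.6005.
Mean = exp(μ + σ²/2) = exp(0.105) = 1.1107.
Difference = 1.1107 − 0.6005 = 0.5102.
The mean is pulled above the mode by the posterior's right skew.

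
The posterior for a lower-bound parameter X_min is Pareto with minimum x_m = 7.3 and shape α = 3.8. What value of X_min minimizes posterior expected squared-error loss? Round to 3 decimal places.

The Pareto density is strictly decreasing on [x_m, ∞), so the mode is x_m = 7.300.
Mean = α·x_m/(α−1) = 3.8·7.3/2.8 = 9.907.
Squared-error loss ⇒ the optimal estimator is the posterior mean.

9.907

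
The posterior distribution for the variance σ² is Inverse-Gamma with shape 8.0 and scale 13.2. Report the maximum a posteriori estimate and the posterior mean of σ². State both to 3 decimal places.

Mode = β/(α+1) = 13.2/9.0 = 1.467.
Mean = β/(α−1) = 13.2/7.0 = 1.886.
Mean > mode: the posterior has a right tail.

MAP: 1.467. Posterior mean: 1.886.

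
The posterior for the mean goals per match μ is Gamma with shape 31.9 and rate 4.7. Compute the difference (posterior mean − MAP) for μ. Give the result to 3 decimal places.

Mode = (α−1)/β = 30.9/4.7 = 6.574.
Mean = α/β = 31.9/4.7 = 6.787.
Difference = 6.787 − 6.574 = 0.213.

0.213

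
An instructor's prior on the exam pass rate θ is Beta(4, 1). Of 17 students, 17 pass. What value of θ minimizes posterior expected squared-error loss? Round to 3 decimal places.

Posterior: Beta(4+17, 1+0) = Beta(21, 1).
Since β = 1 ≤ 1 and α > 1, the Beta density is monotone increasing on [0,1]; the mode is at 1.
Mean = 21/(21+1) = 0.955.
Squared-error loss ⇒ the optimal estimator is the posterior mean.

0.955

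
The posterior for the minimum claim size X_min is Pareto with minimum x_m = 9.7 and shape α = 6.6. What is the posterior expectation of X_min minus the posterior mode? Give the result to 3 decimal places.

1.732

The Pareto density is strictly decreasing on [x_m, ∞), so the mode is x_m = 9.700.
Mean = α·x_m/(α−1) = 6.6·9.7/5.6 = 11.432.
Difference = 11.432 − 9.700 = 1.732.
Right-skewed posterior ⇒ mode < mean.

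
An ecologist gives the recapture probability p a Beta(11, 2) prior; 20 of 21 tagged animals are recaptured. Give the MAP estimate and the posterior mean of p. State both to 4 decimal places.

Posterior: Beta(11+20, 2+1) = Beta(31, 3).
Mode = (31−1)/(31+3−2) = 30/32 = 0.9375.
Mean = 31/(31+3) = 31/34 = 0.9118.

MAP: 0.9375. Posterior mean: 0.9118.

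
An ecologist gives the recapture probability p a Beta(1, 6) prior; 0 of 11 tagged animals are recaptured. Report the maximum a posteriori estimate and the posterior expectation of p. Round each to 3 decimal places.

Posterior: Beta(1+0, 6+11) = Beta(1, 17).
Since α = 1 ≤ 1 and β > 1, the Beta density is monotone decreasing on [0,1]; the mode is at 0.
Mean = 1/(1+17) = 0.056.
Right-skewed posterior ⇒ mode < mean.

MAP: 0.000. Posterior mean: 0.056.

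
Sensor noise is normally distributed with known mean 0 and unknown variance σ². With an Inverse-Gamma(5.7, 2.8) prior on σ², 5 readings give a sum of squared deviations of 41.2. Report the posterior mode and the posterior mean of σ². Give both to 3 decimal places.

Posterior: Inverse-Gamma(shape = 5.7+5/2 = 8.2, scale = 2.8+41.2/2 = 23.4).
Mode = β/(α+1) = 23.4/9.2 = 2.543.
Mean = β/(α−1) = 23.4/7.2 = 3.250.
The mean is pulled above the mode by the posterior's right skew.

MAP = 2.543, posterior mean = 3.250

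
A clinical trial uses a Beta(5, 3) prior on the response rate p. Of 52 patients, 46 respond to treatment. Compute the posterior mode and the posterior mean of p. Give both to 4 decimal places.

Posterior: Beta(5+46, 3+6) = Beta(51, 9).
Mode = (51−1)/(51+9−2) = 50/58 = 0.8621.
Mean = 51/(51+9) = 51/60 = 0.8500.

MAP = 0.8621; posterior mean = 0.8500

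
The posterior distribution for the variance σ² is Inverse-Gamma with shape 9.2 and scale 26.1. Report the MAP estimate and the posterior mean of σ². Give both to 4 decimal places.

MAP estimate = 2.5588, posterior mean = 3.1829

Mode = β/(α+1) = 26.1/10.2 = 2.5588.
Mean = β/(α−1) = 26.1/8.2 = 3.1829.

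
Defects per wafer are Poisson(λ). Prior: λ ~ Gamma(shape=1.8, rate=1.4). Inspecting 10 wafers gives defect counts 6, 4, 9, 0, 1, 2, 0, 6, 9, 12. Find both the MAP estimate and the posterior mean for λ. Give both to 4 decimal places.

Σ counts = 49. Posterior: Gamma(shape = 1.8+49 = 50.8, rate = 1.4+10 = 11.4).
Mode = (α−1)/β = 49.8/11.4 = 4.3684.
Mean = α/β = 50.8/11.4 = 4.4561.
The mean is pulled above the mode by the posterior's right skew.

MAP = 4.3684, posterior mean = 4.4561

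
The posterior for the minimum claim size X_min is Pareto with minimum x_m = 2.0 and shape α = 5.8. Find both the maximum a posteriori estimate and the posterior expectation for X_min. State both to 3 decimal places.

MAP: 2.000. Posterior mean: 2.417.

The Pareto density is strictly decreasing on [x_m, ∞), so the mode is x_m = 2.000.
Mean = α·x_m/(α−1) = 5.8·2.0/4.8 = 2.417.
Right-skewed posterior ⇒ mode < mean.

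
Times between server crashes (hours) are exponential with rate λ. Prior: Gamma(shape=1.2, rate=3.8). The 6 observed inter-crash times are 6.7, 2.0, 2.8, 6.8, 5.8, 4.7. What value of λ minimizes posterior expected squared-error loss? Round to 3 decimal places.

Σ times = 28.8. Posterior: Gamma(shape = 1.2+6 = 7.2, rate = 3.8+28.8 = 32.6).
Mode = (α−1)/β = 6.2/32.6 = 0.190.
Mean = α/β = 7.2/32.6 = 0.221.
Squared-error loss ⇒ the optimal estimator is the posterior mean.

0.221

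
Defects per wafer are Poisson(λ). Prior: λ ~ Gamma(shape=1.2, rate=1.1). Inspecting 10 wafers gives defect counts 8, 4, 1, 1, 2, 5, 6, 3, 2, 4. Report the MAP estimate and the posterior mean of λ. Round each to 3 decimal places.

MAP = 3.261, posterior mean = 3.351

Σ counts = 36. Posterior: Gamma(shape = 1.2+36 = 37.2, rate = 1.1+10 = 11.1).
Mode = (α−1)/β = 36.2/11.1 = 3.261.
Mean = α/β = 37.2/11.1 = 3.351.
The mean is pulled above the mode by the posterior's right skew.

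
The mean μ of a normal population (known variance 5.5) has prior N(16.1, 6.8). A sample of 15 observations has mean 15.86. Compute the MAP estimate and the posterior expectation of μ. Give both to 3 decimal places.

Posterior for μ is Normal. Precision-weighted mean: (1/6.8·16.1 + 15/5.5·15.86) / (1/6.8 + 15/5.5) = 15.872.
A Normal posterior is symmetric, so mode = mean.

μ_MAP = 15.872, E[μ|data] = 15.872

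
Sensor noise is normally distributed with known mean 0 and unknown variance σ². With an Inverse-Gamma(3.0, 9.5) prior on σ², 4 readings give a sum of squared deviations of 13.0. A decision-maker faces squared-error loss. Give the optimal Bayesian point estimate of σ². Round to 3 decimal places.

Posterior: Inverse-Gamma(shape = 3.0+4/2 = 5.0, scale = 9.5+13.0/2 = 16.0).
Mode = β/(α+1) = 16.0/6.0 = 2.667.
Mean = β/(α−1) = 16.0/4.0 = 4.000.
Squared-error loss ⇒ the optimal estimator is the posterior mean.

4.000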